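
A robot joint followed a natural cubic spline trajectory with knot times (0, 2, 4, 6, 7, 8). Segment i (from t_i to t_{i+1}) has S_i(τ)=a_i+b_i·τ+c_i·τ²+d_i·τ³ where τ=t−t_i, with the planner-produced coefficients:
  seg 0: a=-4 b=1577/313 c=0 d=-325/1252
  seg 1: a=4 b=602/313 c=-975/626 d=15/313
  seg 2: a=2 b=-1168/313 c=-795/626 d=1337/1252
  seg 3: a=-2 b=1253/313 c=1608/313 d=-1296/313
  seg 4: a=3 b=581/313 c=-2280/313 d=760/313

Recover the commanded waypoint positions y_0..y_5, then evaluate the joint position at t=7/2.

y_0 = S_0(0) = a_0 = -4
y_1 = S_1(0) = a_1 = 4
y_2 = S_2(0) = a_2 = 2
y_3 = S_3(0) = a_3 = -2
y_4 = S_4(0) = a_4 = 3
y_5 = S_4(1) = 0
t_q=7/2 is in segment 1 (τ=3/2); S_1(τ)=4435/1252

y_0=-4 y_1=4 y_2=2 y_3=-2 y_4=3 y_5=0
S(7/2) = 4435/1252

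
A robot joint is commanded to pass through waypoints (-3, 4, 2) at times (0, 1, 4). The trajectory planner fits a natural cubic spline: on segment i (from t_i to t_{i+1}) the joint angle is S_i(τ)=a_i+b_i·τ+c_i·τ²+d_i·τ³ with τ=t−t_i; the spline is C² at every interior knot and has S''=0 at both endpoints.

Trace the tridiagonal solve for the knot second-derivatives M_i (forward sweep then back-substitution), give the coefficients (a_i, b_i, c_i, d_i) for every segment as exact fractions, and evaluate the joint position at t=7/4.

Δ: Δ0=7, Δ1=-2/3
row 1: diag=8, rhs=-46; c'=3/8, d'=-23/4
back: M1=-23/4
M: M0=0, M1=-23/4, M2=0
seg 0: a=-3, c=M0/2=0, d=(M1−M0)/(6·1)=-23/24, b=Δ0−h0·(2M0+M1)/6=191/24
seg 1: a=4, c=M1/2=-23/8, d=(M2−M1)/(6·3)=23/72, b=Δ1−h1·(2M1+M2)/6=61/12
t_q=7/4 → seg 1, τ=3/4; S=4+61/12·τ+-23/8·τ²+23/72·τ³=3241/512

  seg 0: a=-3 b=191/24 c=0 d=-23/24
  seg 1: a=4 b=61/12 c=-23/8 d=23/72
S(7/4) = 3241/512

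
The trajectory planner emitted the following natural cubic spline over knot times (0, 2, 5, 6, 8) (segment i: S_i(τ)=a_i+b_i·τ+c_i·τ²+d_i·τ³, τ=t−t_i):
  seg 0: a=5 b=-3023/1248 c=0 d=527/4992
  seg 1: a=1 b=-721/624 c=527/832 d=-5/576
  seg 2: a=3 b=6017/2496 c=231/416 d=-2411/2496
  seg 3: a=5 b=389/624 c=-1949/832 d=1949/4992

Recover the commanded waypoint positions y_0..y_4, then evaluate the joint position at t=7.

y_0 = S_0(0) = a_0 = 5
y_1 = S_1(0) = a_1 = 1
y_2 = S_2(0) = a_2 = 3
y_3 = S_3(0) = a_3 = 5
y_4 = S_3(2) = 0
t_q=7 is in segment 3 (τ=1); S_3(τ)=6109/1664

y_0=5 y_1=1 y_2=3 y_3=5 y_4=0
S(7) = 6109/1664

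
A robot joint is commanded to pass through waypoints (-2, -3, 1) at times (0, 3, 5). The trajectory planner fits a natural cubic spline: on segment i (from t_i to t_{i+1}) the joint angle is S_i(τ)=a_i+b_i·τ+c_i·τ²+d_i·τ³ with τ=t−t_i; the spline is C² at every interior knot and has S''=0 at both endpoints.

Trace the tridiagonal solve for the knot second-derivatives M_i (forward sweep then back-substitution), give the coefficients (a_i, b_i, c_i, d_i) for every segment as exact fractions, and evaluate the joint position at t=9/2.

Δ: Δ0=-1/3, Δ1=2
row 1: diag=10, rhs=14; c'=1/5, d'=7/5
back: M1=7/5
M: M0=0, M1=7/5, M2=0
seg 0: a=-2, c=M0/2=0, d=(M1−M0)/(6·3)=7/90, b=Δ0−h0·(2M0+M1)/6=-31/30
seg 1: a=-3, c=M1/2=7/10, d=(M2−M1)/(6·2)=-7/60, b=Δ1−h1·(2M1+M2)/6=16/15
t_q=9/2 → seg 1, τ=3/2; S=-3+16/15·τ+7/10·τ²+-7/60·τ³=-7/32

  seg 0: a=-2 b=-31/30 c=0 d=7/90
  seg 1: a=-3 b=16/15 c=7/10 d=-7/60
S(9/2) = -7/32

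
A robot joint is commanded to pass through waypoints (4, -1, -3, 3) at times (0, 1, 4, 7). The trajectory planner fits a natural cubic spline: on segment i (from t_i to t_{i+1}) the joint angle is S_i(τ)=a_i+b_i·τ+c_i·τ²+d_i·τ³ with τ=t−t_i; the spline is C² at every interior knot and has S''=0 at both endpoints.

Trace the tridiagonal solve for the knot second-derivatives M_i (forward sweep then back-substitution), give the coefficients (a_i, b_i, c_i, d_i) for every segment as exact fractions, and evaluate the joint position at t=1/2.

  seg 0: a=4 b=-479/87 c=0 d=44/87
  seg 1: a=-1 b=-347/87 c=44/29 d=-107/783
  seg 2: a=-3 b=124/87 c=25/87 d=-25/783
S(1/2) = 38/29

Δ: Δ0=-5, Δ1=-2/3, Δ2=2
row 1: diag=8, rhs=26; c'=3/8, d'=13/4
row 2: denom=12−3·3/8=87/8; d'=(16−3·13/4)/(87/8)=50/87
back: M2=50/87
back: M1=13/4−3/8·50/87=88/29
M: M0=0, M1=88/29, M2=50/87, M3=0
seg 0: a=4, c=M0/2=0, d=(M1−M0)/(6·1)=44/87, b=Δ0−h0·(2M0+M1)/6=-479/87
seg 1: a=-1, c=M1/2=44/29, d=(M2−M1)/(6·3)=-107/783, b=Δ1−h1·(2M1+M2)/6=-347/87
seg 2: a=-3, c=M2/2=25/87, d=(M3−M2)/(6·3)=-25/783, b=Δ2−h2·(2M2+M3)/6=124/87
t_q=1/2 → seg 0, τ=1/2; S=4+-479/87·τ+0·τ²+44/87·τ³=38/29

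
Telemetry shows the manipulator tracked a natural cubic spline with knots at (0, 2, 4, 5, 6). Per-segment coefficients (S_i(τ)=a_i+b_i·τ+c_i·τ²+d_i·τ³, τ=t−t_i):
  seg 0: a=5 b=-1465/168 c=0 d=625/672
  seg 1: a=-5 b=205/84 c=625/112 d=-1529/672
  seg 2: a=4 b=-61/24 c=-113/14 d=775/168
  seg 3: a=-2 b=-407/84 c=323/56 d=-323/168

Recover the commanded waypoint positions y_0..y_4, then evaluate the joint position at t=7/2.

y_0=5 y_1=-5 y_2=4 y_3=-2 y_4=-3
S(7/2) = 6339/1792

y_0 = S_0(0) = a_0 = 5
y_1 = S_1(0) = a_1 = -5
y_2 = S_2(0) = a_2 = 4
y_3 = S_3(0) = a_3 = -2
y_4 = S_3(1) = -3
t_q=7/2 is in segment 1 (τ=3/2); S_1(τ)=6339/1792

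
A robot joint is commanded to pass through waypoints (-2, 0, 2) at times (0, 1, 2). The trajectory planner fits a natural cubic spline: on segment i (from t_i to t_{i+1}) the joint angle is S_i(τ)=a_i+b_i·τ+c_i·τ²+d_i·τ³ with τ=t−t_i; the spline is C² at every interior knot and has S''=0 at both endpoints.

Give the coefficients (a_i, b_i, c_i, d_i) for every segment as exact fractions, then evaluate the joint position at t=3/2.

Δ: Δ0=2, Δ1=2
row 1: diag=4, rhs=0; c'=1/4, d'=0
back: M1=0
M: M0=0, M1=0, M2=0
seg 0: a=-2, c=M0/2=0, d=(M1−M0)/(6·1)=0, b=Δ0−h0·(2M0+M1)/6=2
seg 1: a=0, c=M1/2=0, d=(M2−M1)/(6·1)=0, b=Δ1−h1·(2M1+M2)/6=2
t_q=3/2 → seg 1, τ=1/2; S=0+2·τ+0·τ²+0·τ³=1

  seg 0: a=-2 b=2 c=0 d=0
  seg 1: a=0 b=2 c=0 d=0
S(3/2) = 1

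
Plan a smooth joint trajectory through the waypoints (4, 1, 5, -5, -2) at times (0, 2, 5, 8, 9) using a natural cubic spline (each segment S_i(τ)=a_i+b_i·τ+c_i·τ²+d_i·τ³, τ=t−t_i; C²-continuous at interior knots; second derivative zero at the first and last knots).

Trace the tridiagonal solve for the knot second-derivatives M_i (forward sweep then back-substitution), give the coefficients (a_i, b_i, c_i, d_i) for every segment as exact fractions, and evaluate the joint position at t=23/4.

Δ: Δ0=-3/2, Δ1=4/3, Δ2=-10/3, Δ3=3
row 1: diag=10, rhs=17; c'=3/10, d'=17/10
row 2: denom=12−3·3/10=111/10; d'=(-28−3·17/10)/(111/10)=-331/111
row 3: denom=8−3·10/37=266/37; d'=(38−3·-331/111)/(266/37)=1737/266
back: M3=1737/266
back: M2=-331/111−10/37·1737/266=-1894/399
back: M1=17/10−3/10·-1894/399=831/266
M: M0=0, M1=831/266, M2=-1894/399, M3=1737/266, M4=0
seg 0: a=4, c=M0/2=0, d=(M1−M0)/(6·2)=277/1064, b=Δ0−h0·(2M0+M1)/6=-338/133
seg 1: a=1, c=M1/2=831/532, d=(M2−M1)/(6·3)=-6281/14364, b=Δ1−h1·(2M1+M2)/6=155/266
seg 2: a=5, c=M2/2=-947/399, d=(M3−M2)/(6·3)=8999/14364, b=Δ2−h2·(2M2+M3)/6=-985/532
seg 3: a=-5, c=M3/2=1737/532, d=(M4−M3)/(6·1)=-579/532, b=Δ3−h3·(2M3+M4)/6=219/266
t_q=23/4 → seg 2, τ=3/4; S=5+-985/532·τ+-947/399·τ²+8999/14364·τ³=86503/34048

  seg 0: a=4 b=-338/133 c=0 d=277/1064
  seg 1: a=1 b=155/266 c=831/532 d=-6281/14364
  seg 2: a=5 b=-985/532 c=-947/399 d=8999/14364
  seg 3: a=-5 b=219/266 c=1737/532 d=-579/532
S(23/4) = 86503/34048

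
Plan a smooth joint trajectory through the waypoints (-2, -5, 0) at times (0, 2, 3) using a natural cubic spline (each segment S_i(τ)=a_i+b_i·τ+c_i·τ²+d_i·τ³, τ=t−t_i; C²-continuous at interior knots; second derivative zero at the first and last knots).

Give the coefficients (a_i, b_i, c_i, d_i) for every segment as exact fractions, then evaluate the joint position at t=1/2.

Δ: Δ0=-3/2, Δ1=5
row 1: diag=6, rhs=39; c'=1/6, d'=13/2
back: M1=13/2
M: M0=0, M1=13/2, M2=0
seg 0: a=-2, c=M0/2=0, d=(M1−M0)/(6·2)=13/24, b=Δ0−h0·(2M0+M1)/6=-11/3
seg 1: a=-5, c=M1/2=13/4, d=(M2−M1)/(6·1)=-13/12, b=Δ1−h1·(2M1+M2)/6=17/6
t_q=1/2 → seg 0, τ=1/2; S=-2+-11/3·τ+0·τ²+13/24·τ³=-241/64

  seg 0: a=-2 b=-11/3 c=0 d=13/24
  seg 1: a=-5 b=17/6 c=13/4 d=-13/12
S(1/2) = -241/64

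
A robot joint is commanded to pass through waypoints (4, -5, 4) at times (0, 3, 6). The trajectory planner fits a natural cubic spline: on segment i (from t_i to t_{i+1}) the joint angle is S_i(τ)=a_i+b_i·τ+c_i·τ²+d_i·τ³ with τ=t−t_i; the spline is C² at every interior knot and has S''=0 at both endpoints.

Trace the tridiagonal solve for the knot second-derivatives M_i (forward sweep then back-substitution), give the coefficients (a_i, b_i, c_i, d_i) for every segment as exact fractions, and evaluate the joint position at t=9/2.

  seg 0: a=4 b=-9/2 c=0 d=1/6
  seg 1: a=-5 b=0 c=3/2 d=-1/6
S(9/2) = -35/16

Δ: Δ0=-3, Δ1=3
row 1: diag=12, rhs=36; c'=1/4, d'=3
back: M1=3
M: M0=0, M1=3, M2=0
seg 0: a=4, c=M0/2=0, d=(M1−M0)/(6·3)=1/6, b=Δ0−h0·(2M0+M1)/6=-9/2
seg 1: a=-5, c=M1/2=3/2, d=(M2−M1)/(6·3)=-1/6, b=Δ1−h1·(2M1+M2)/6=0
t_q=9/2 → seg 1, τ=3/2; S=-5+0·τ+3/2·τ²+-1/6·τ³=-35/16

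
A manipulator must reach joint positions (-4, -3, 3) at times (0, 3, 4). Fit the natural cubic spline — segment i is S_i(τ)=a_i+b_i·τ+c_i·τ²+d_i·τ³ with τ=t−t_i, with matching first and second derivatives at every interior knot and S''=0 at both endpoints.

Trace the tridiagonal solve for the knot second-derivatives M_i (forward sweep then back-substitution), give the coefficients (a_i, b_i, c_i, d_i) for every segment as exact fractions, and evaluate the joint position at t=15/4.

  seg 0: a=-4 b=-43/24 c=0 d=17/72
  seg 1: a=-3 b=55/12 c=17/8 d=-17/24
S(15/4) = 683/512

Δ: Δ0=1/3, Δ1=6
row 1: diag=8, rhs=34; c'=1/8, d'=17/4
back: M1=17/4
M: M0=0, M1=17/4, M2=0
seg 0: a=-4, c=M0/2=0, d=(M1−M0)/(6·3)=17/72, b=Δ0−h0·(2M0+M1)/6=-43/24
seg 1: a=-3, c=M1/2=17/8, d=(M2−M1)/(6·1)=-17/24, b=Δ1−h1·(2M1+M2)/6=55/12
t_q=15/4 → seg 1, τ=3/4; S=-3+55/12·τ+17/8·τ²+-17/24·τ³=683/512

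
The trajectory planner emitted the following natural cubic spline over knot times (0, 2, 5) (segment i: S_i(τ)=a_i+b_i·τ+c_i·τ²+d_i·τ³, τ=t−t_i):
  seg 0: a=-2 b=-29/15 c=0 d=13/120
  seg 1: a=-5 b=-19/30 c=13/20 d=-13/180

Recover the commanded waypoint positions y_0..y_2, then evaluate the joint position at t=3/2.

y_0 = S_0(0) = a_0 = -2
y_1 = S_1(0) = a_1 = -5
y_2 = S_1(3) = -3
t_q=3/2 is in segment 0 (τ=3/2); S_0(τ)=-1451/320

y_0=-2 y_1=-5 y_2=-3
S(3/2) = -1451/320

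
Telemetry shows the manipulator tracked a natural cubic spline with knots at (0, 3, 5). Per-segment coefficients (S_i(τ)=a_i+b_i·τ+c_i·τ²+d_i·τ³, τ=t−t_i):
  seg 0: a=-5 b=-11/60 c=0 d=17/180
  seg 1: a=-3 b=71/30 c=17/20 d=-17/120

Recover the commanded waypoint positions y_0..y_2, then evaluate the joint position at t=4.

y_0 = S_0(0) = a_0 = -5
y_1 = S_1(0) = a_1 = -3
y_2 = S_1(2) = 4
t_q=4 is in segment 1 (τ=1); S_1(τ)=3/40

y_0=-5 y_1=-3 y_2=4
S(4) = 3/40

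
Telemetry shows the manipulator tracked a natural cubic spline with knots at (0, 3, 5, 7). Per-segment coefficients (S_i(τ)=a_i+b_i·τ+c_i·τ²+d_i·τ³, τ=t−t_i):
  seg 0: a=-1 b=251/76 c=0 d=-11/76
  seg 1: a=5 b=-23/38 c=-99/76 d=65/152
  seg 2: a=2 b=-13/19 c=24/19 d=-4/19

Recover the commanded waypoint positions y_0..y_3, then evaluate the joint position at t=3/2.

y_0 = S_0(0) = a_0 = -1
y_1 = S_1(0) = a_1 = 5
y_2 = S_2(0) = a_2 = 2
y_3 = S_2(2) = 4
t_q=3/2 is in segment 0 (τ=3/2); S_0(τ)=2107/608

y_0=-1 y_1=5 y_2=2 y_3=4
S(3/2) = 2107/608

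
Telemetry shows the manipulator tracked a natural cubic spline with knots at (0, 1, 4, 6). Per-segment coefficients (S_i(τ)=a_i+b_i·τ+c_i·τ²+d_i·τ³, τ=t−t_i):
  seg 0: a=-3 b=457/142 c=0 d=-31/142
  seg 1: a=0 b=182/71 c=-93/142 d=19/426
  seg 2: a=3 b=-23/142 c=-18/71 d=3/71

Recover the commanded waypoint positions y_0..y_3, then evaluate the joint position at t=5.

y_0=-3 y_1=0 y_2=3 y_3=2
S(5) = 373/142

y_0 = S_0(0) = a_0 = -3
y_1 = S_1(0) = a_1 = 0
y_2 = S_2(0) = a_2 = 3
y_3 = S_2(2) = 2
t_q=5 is in segment 2 (τ=1); S_2(τ)=373/142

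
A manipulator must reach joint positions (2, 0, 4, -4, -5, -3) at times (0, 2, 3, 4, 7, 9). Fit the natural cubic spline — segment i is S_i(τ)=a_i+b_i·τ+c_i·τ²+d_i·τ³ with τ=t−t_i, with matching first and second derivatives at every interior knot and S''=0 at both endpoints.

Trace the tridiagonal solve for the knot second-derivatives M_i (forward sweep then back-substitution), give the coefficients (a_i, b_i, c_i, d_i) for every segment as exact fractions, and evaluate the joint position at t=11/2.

  seg 0: a=2 b=-18487/4719 c=0 d=3442/4719
  seg 1: a=0 b=22817/4719 c=6884/1573 d=-24593/4719
  seg 2: a=4 b=-878/429 c=-17709/1573 d=25033/4719
  seg 3: a=-4 b=-40813/4719 c=7324/1573 d=-76/121
  seg 4: a=-5 b=10991/4719 c=-1568/1573 d=784/4719
S(11/2) = -13554/1573

Δ: Δ0=-1, Δ1=4, Δ2=-8, Δ3=-1/3, Δ4=1
row 1: diag=6, rhs=30; c'=1/6, d'=5
row 2: denom=4−1·1/6=23/6; d'=(-72−1·5)/(23/6)=-462/23
row 3: denom=8−1·6/23=178/23; d'=(46−1·-462/23)/(178/23)=760/89
row 4: denom=10−3·69/178=1573/178; d'=(8−3·760/89)/(1573/178)=-3136/1573
back: M4=-3136/1573
back: M3=760/89−69/178·-3136/1573=14648/1573
back: M2=-462/23−6/23·14648/1573=-35418/1573
back: M1=5−1/6·-35418/1573=13768/1573
M: M0=0, M1=13768/1573, M2=-35418/1573, M3=14648/1573, M4=-3136/1573, M5=0
seg 0: a=2, c=M0/2=0, d=(M1−M0)/(6·2)=3442/4719, b=Δ0−h0·(2M0+M1)/6=-18487/4719
seg 1: a=0, c=M1/2=6884/1573, d=(M2−M1)/(6·1)=-24593/4719, b=Δ1−h1·(2M1+M2)/6=22817/4719
seg 2: a=4, c=M2/2=-17709/1573, d=(M3−M2)/(6·1)=25033/4719, b=Δ2−h2·(2M2+M3)/6=-878/429
seg 3: a=-4, c=M3/2=7324/1573, d=(M4−M3)/(6·3)=-76/121, b=Δ3−h3·(2M3+M4)/6=-40813/4719
seg 4: a=-5, c=M4/2=-1568/1573, d=(M5−M4)/(6·2)=784/4719, b=Δ4−h4·(2M4+M5)/6=10991/4719
t_q=11/2 → seg 3, τ=3/2; S=-4+-40813/4719·τ+7324/1573·τ²+-76/121·τ³=-13554/1573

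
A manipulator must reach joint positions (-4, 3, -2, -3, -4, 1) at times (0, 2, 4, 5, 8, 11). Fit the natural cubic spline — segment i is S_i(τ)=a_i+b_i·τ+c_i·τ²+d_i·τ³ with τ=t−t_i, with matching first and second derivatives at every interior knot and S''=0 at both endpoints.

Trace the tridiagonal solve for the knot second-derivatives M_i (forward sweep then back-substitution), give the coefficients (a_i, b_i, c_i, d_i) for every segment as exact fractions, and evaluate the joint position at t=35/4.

Δ: Δ0=7/2, Δ1=-5/2, Δ2=-1, Δ3=-1/3, Δ4=5/3
row 1: diag=8, rhs=-36; c'=1/4, d'=-9/2
row 2: denom=6−2·1/4=11/2; d'=(9−2·-9/2)/(11/2)=36/11
row 3: denom=8−1·2/11=86/11; d'=(4−1·36/11)/(86/11)=4/43
row 4: denom=12−3·33/86=933/86; d'=(12−3·4/43)/(933/86)=336/311
back: M4=336/311
back: M3=4/43−33/86·336/311=-100/311
back: M2=36/11−2/11·-100/311=1036/311
back: M1=-9/2−1/4·1036/311=-3317/622
M: M0=0, M1=-3317/622, M2=1036/311, M3=-100/311, M4=336/311, M5=0
seg 0: a=-4, c=M0/2=0, d=(M1−M0)/(6·2)=-3317/7464, b=Δ0−h0·(2M0+M1)/6=4924/933
seg 1: a=3, c=M1/2=-3317/1244, d=(M2−M1)/(6·2)=5389/7464, b=Δ1−h1·(2M1+M2)/6=-103/1866
seg 2: a=-2, c=M2/2=518/311, d=(M3−M2)/(6·1)=-568/933, b=Δ2−h2·(2M2+M3)/6=-1919/933
seg 3: a=-3, c=M3/2=-50/311, d=(M4−M3)/(6·3)=218/2799, b=Δ3−h3·(2M3+M4)/6=-515/933
seg 4: a=-4, c=M4/2=168/311, d=(M5−M4)/(6·3)=-56/933, b=Δ4−h4·(2M4+M5)/6=547/933
t_q=35/4 → seg 4, τ=3/4; S=-4+547/933·τ+168/311·τ²+-56/933·τ³=-8165/2488

  seg 0: a=-4 b=4924/933 c=0 d=-3317/7464
  seg 1: a=3 b=-103/1866 c=-3317/1244 d=5389/7464
  seg 2: a=-2 b=-1919/933 c=518/311 d=-568/933
  seg 3: a=-3 b=-515/933 c=-50/311 d=218/2799
  seg 4: a=-4 b=547/933 c=168/311 d=-56/933
S(35/4) = -8165/2488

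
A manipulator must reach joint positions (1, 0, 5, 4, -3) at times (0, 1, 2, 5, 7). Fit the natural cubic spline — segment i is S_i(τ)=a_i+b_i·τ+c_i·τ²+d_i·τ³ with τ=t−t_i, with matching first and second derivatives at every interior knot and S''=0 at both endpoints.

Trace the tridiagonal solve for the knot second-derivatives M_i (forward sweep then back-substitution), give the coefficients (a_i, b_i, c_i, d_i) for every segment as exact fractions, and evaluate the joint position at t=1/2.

  seg 0: a=1 b=-4463/1644 c=0 d=2819/1644
  seg 1: a=0 b=1997/822 c=2819/548 d=-4231/1644
  seg 2: a=5 b=8215/1644 c=-353/137 d=1315/4932
  seg 3: a=4 b=-2683/822 c=-97/548 d=97/3288
S(1/2) = -627/4384

Δ: Δ0=-1, Δ1=5, Δ2=-1/3, Δ3=-7/2
row 1: diag=4, rhs=36; c'=1/4, d'=9
row 2: denom=8−1·1/4=31/4; d'=(-32−1·9)/(31/4)=-164/31
row 3: denom=10−3·12/31=274/31; d'=(-19−3·-164/31)/(274/31)=-97/274
back: M3=-97/274
back: M2=-164/31−12/31·-97/274=-706/137
back: M1=9−1/4·-706/137=2819/274
M: M0=0, M1=2819/274, M2=-706/137, M3=-97/274, M4=0
seg 0: a=1, c=M0/2=0, d=(M1−M0)/(6·1)=2819/1644, b=Δ0−h0·(2M0+M1)/6=-4463/1644
seg 1: a=0, c=M1/2=2819/548, d=(M2−M1)/(6·1)=-4231/1644, b=Δ1−h1·(2M1+M2)/6=1997/822
seg 2: a=5, c=M2/2=-353/137, d=(M3−M2)/(6·3)=1315/4932, b=Δ2−h2·(2M2+M3)/6=8215/1644
seg 3: a=4, c=M3/2=-97/548, d=(M4−M3)/(6·2)=97/3288, b=Δ3−h3·(2M3+M4)/6=-2683/822
t_q=1/2 → seg 0, τ=1/2; S=1+-4463/1644·τ+0·τ²+2819/1644·τ³=-627/4384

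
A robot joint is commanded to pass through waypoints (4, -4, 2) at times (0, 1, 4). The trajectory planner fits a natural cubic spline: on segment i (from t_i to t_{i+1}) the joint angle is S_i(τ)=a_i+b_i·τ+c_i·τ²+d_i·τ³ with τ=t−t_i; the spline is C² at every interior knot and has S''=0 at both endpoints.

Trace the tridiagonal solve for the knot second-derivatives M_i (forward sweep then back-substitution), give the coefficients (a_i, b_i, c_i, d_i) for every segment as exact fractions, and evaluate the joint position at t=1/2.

  seg 0: a=4 b=-37/4 c=0 d=5/4
  seg 1: a=-4 b=-11/2 c=15/4 d=-5/12
S(1/2) = -15/32

Δ: Δ0=-8, Δ1=2
row 1: diag=8, rhs=60; c'=3/8, d'=15/2
back: M1=15/2
M: M0=0, M1=15/2, M2=0
seg 0: a=4, c=M0/2=0, d=(M1−M0)/(6·1)=5/4, b=Δ0−h0·(2M0+M1)/6=-37/4
seg 1: a=-4, c=M1/2=15/4, d=(M2−M1)/(6·3)=-5/12, b=Δ1−h1·(2M1+M2)/6=-11/2
t_q=1/2 → seg 0, τ=1/2; S=4+-37/4·τ+0·τ²+5/4·τ³=-15/32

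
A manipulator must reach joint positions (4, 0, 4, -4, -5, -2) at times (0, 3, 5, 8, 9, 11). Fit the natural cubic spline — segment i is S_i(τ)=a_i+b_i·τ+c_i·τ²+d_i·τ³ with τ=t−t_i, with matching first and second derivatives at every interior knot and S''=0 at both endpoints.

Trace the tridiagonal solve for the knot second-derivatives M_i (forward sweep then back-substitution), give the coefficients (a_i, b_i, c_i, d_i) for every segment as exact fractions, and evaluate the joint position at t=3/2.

  seg 0: a=4 b=-10907/3972 c=0 d=5611/35748
  seg 1: a=0 b=2963/1986 c=5611/3972 d=-767/1324
  seg 2: a=4 b=379/1986 c=-8195/3972 d=13235/35748
  seg 3: a=-4 b=-8707/3972 c=420/331 d=-305/3972
  seg 4: a=-5 b=229/1986 c=1375/1324 d=-1375/7944
S(3/2) = 4351/10592

Δ: Δ0=-4/3, Δ1=2, Δ2=-8/3, Δ3=-1, Δ4=3/2
row 1: diag=10, rhs=20; c'=1/5, d'=2
row 2: denom=10−2·1/5=48/5; d'=(-28−2·2)/(48/5)=-10/3
row 3: denom=8−3·5/16=113/16; d'=(10−3·-10/3)/(113/16)=320/113
row 4: denom=6−1·16/113=662/113; d'=(15−1·320/113)/(662/113)=1375/662
back: M4=1375/662
back: M3=320/113−16/113·1375/662=840/331
back: M2=-10/3−5/16·840/331=-8195/1986
back: M1=2−1/5·-8195/1986=5611/1986
M: M0=0, M1=5611/1986, M2=-8195/1986, M3=840/331, M4=1375/662, M5=0
seg 0: a=4, c=M0/2=0, d=(M1−M0)/(6·3)=5611/35748, b=Δ0−h0·(2M0+M1)/6=-10907/3972
seg 1: a=0, c=M1/2=5611/3972, d=(M2−M1)/(6·2)=-767/1324, b=Δ1−h1·(2M1+M2)/6=2963/1986
seg 2: a=4, c=M2/2=-8195/3972, d=(M3−M2)/(6·3)=13235/35748, b=Δ2−h2·(2M2+M3)/6=379/1986
seg 3: a=-4, c=M3/2=420/331, d=(M4−M3)/(6·1)=-305/3972, b=Δ3−h3·(2M3+M4)/6=-8707/3972
seg 4: a=-5, c=M4/2=1375/1324, d=(M5−M4)/(6·2)=-1375/7944, b=Δ4−h4·(2M4+M5)/6=229/1986
t_q=3/2 → seg 0, τ=3/2; S=4+-10907/3972·τ+0·τ²+5611/35748·τ³=4351/10592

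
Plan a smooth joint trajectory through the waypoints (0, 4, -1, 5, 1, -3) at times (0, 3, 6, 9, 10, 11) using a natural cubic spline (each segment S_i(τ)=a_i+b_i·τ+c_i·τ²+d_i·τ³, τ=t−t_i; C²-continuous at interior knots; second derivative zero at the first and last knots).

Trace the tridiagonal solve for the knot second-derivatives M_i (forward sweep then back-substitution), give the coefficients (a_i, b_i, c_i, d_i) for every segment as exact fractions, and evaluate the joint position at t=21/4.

Δ: Δ0=4/3, Δ1=-5/3, Δ2=2, Δ3=-4, Δ4=-4
row 1: diag=12, rhs=-18; c'=1/4, d'=-3/2
row 2: denom=12−3·1/4=45/4; d'=(22−3·-3/2)/(45/4)=106/45
row 3: denom=8−3·4/15=36/5; d'=(-36−3·106/45)/(36/5)=-323/54
row 4: denom=4−1·5/36=139/36; d'=(0−1·-323/54)/(139/36)=646/417
back: M4=646/417
back: M3=-323/54−5/36·646/417=-2584/417
back: M2=106/45−4/15·-2584/417=5014/1251
back: M1=-3/2−1/4·5014/1251=-3130/1251
M: M0=0, M1=-3130/1251, M2=5014/1251, M3=-2584/417, M4=646/417, M5=0
seg 0: a=0, c=M0/2=0, d=(M1−M0)/(6·3)=-1565/11259, b=Δ0−h0·(2M0+M1)/6=3233/1251
seg 1: a=4, c=M1/2=-1565/1251, d=(M2−M1)/(6·3)=4072/11259, b=Δ1−h1·(2M1+M2)/6=-1462/1251
seg 2: a=-1, c=M2/2=2507/1251, d=(M3−M2)/(6·3)=-6383/11259, b=Δ2−h2·(2M2+M3)/6=1364/1251
seg 3: a=5, c=M3/2=-1292/417, d=(M4−M3)/(6·1)=1615/1251, b=Δ3−h3·(2M3+M4)/6=-2743/1251
seg 4: a=1, c=M4/2=323/417, d=(M5−M4)/(6·1)=-323/1251, b=Δ4−h4·(2M4+M5)/6=-5650/1251
t_q=21/4 → seg 1, τ=9/4; S=4+-1462/1251·τ+-1565/1251·τ²+4072/11259·τ³=-1875/2224

  seg 0: a=0 b=3233/1251 c=0 d=-1565/11259
  seg 1: a=4 b=-1462/1251 c=-1565/1251 d=4072/11259
  seg 2: a=-1 b=1364/1251 c=2507/1251 d=-6383/11259
  seg 3: a=5 b=-2743/1251 c=-1292/417 d=1615/1251
  seg 4: a=1 b=-5650/1251 c=323/417 d=-323/1251
S(21/4) = -1875/2224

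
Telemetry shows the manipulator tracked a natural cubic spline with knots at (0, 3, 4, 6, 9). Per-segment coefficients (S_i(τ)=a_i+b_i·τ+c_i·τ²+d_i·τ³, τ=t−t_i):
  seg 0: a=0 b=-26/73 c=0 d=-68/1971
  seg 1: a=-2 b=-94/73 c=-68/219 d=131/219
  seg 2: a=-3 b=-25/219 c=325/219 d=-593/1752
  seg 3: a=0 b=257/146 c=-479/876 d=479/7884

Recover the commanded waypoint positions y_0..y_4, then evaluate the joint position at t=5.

y_0=0 y_1=-2 y_2=-3 y_3=0 y_4=2
S(5) = -3449/1752

y_0 = S_0(0) = a_0 = 0
y_1 = S_1(0) = a_1 = -2
y_2 = S_2(0) = a_2 = -3
y_3 = S_3(0) = a_3 = 0
y_4 = S_3(3) = 2
t_q=5 is in segment 2 (τ=1); S_2(τ)=-3449/1752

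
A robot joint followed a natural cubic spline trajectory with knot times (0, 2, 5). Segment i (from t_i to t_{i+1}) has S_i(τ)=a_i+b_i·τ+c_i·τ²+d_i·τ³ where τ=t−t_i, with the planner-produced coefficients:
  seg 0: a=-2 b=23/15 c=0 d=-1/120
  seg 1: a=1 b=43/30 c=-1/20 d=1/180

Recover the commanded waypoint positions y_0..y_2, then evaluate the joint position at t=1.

y_0 = S_0(0) = a_0 = -2
y_1 = S_1(0) = a_1 = 1
y_2 = S_1(3) = 5
t_q=1 is in segment 0 (τ=1); S_0(τ)=-19/40

y_0=-2 y_1=1 y_2=5
S(1) = -19/40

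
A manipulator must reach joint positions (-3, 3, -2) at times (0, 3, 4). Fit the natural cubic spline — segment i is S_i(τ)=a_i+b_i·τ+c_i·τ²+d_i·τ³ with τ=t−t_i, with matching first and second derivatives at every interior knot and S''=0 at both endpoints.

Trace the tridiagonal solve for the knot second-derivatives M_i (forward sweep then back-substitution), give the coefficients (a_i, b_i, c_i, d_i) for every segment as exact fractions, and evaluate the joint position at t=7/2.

  seg 0: a=-3 b=37/8 c=0 d=-7/24
  seg 1: a=3 b=-13/4 c=-21/8 d=7/8
S(7/2) = 53/64

Δ: Δ0=2, Δ1=-5
row 1: diag=8, rhs=-42; c'=1/8, d'=-21/4
back: M1=-21/4
M: M0=0, M1=-21/4, M2=0
seg 0: a=-3, c=M0/2=0, d=(M1−M0)/(6·3)=-7/24, b=Δ0−h0·(2M0+M1)/6=37/8
seg 1: a=3, c=M1/2=-21/8, d=(M2−M1)/(6·1)=7/8, b=Δ1−h1·(2M1+M2)/6=-13/4
t_q=7/2 → seg 1, τ=1/2; S=3+-13/4·τ+-21/8·τ²+7/8·τ³=53/64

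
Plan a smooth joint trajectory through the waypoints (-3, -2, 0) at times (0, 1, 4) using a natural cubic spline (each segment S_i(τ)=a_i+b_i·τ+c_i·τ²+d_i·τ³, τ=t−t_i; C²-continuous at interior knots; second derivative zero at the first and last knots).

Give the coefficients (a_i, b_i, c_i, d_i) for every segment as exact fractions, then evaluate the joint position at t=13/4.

  seg 0: a=-3 b=25/24 c=0 d=-1/24
  seg 1: a=-2 b=11/12 c=-1/8 d=1/72
S(13/4) = -211/512

Δ: Δ0=1, Δ1=2/3
row 1: diag=8, rhs=-2; c'=3/8, d'=-1/4
back: M1=-1/4
M: M0=0, M1=-1/4, M2=0
seg 0: a=-3, c=M0/2=0, d=(M1−M0)/(6·1)=-1/24, b=Δ0−h0·(2M0+M1)/6=25/24
seg 1: a=-2, c=M1/2=-1/8, d=(M2−M1)/(6·3)=1/72, b=Δ1−h1·(2M1+M2)/6=11/12
t_q=13/4 → seg 1, τ=9/4; S=-2+11/12·τ+-1/8·τ²+1/72·τ³=-211/512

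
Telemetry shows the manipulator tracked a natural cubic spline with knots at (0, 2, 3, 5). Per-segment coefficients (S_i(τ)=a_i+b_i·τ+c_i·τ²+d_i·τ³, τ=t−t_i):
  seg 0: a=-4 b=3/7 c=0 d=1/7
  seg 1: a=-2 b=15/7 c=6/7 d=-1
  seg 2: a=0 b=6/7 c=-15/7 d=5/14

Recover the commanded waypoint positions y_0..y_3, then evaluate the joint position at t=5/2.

y_0 = S_0(0) = a_0 = -4
y_1 = S_1(0) = a_1 = -2
y_2 = S_2(0) = a_2 = 0
y_3 = S_2(2) = -4
t_q=5/2 is in segment 1 (τ=1/2); S_1(τ)=-47/56

y_0=-4 y_1=-2 y_2=0 y_3=-4
S(5/2) = -47/56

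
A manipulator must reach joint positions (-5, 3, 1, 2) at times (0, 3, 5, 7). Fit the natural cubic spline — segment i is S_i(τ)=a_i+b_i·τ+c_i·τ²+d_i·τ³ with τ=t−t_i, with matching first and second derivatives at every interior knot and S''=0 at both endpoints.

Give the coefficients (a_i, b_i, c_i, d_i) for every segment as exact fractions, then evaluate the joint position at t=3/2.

  seg 0: a=-5 b=899/228 c=0 d=-97/684
  seg 1: a=3 b=13/114 c=-97/76 d=41/114
  seg 2: a=1 b=-77/114 c=67/76 d=-67/456
S(3/2) = 265/608

Δ: Δ0=8/3, Δ1=-1, Δ2=1/2
row 1: diag=10, rhs=-22; c'=1/5, d'=-11/5
row 2: denom=8−2·1/5=38/5; d'=(9−2·-11/5)/(38/5)=67/38
back: M2=67/38
back: M1=-11/5−1/5·67/38=-97/38
M: M0=0, M1=-97/38, M2=67/38, M3=0
seg 0: a=-5, c=M0/2=0, d=(M1−M0)/(6·3)=-97/684, b=Δ0−h0·(2M0+M1)/6=899/228
seg 1: a=3, c=M1/2=-97/76, d=(M2−M1)/(6·2)=41/114, b=Δ1−h1·(2M1+M2)/6=13/114
seg 2: a=1, c=M2/2=67/76, d=(M3−M2)/(6·2)=-67/456, b=Δ2−h2·(2M2+M3)/6=-77/114
t_q=3/2 → seg 0, τ=3/2; S=-5+899/228·τ+0·τ²+-97/684·τ³=265/608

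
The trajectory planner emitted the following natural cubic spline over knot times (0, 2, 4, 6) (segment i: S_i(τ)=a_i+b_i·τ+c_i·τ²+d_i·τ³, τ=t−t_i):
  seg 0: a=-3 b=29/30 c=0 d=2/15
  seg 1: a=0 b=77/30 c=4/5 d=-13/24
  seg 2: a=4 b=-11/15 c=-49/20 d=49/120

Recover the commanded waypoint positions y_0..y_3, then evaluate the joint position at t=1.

y_0=-3 y_1=0 y_2=4 y_3=-4
S(1) = -19/10

y_0 = S_0(0) = a_0 = -3
y_1 = S_1(0) = a_1 = 0
y_2 = S_2(0) = a_2 = 4
y_3 = S_2(2) = -4
t_q=1 is in segment 0 (τ=1); S_0(τ)=-19/10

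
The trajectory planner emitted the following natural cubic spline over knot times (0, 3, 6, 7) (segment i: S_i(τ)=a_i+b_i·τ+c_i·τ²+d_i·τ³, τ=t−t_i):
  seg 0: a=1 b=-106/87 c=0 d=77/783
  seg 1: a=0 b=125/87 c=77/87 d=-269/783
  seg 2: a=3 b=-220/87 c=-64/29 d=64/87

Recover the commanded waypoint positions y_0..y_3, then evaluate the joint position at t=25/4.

y_0 = S_0(0) = a_0 = 1
y_1 = S_1(0) = a_1 = 0
y_2 = S_2(0) = a_2 = 3
y_3 = S_2(1) = -1
t_q=25/4 is in segment 2 (τ=1/4); S_2(τ)=65/29

y_0=1 y_1=0 y_2=3 y_3=-1
S(25/4) = 65/29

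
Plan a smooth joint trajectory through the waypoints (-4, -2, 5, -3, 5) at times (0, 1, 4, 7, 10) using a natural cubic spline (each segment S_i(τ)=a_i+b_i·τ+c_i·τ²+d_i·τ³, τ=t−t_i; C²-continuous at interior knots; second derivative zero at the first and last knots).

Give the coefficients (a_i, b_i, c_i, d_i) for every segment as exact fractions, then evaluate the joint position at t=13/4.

  seg 0: a=-4 b=557/324 c=0 d=91/324
  seg 1: a=-2 b=415/162 c=91/108 d=-893/2916
  seg 2: a=5 b=-211/324 c=-155/81 d=1207/2916
  seg 3: a=-3 b=-155/162 c=587/324 d=-587/2916
S(13/4) = 10463/2304

Δ: Δ0=2, Δ1=7/3, Δ2=-8/3, Δ3=8/3
row 1: diag=8, rhs=2; c'=3/8, d'=1/4
row 2: denom=12−3·3/8=87/8; d'=(-30−3·1/4)/(87/8)=-82/29
row 3: denom=12−3·8/29=324/29; d'=(32−3·-82/29)/(324/29)=587/162
back: M3=587/162
back: M2=-82/29−8/29·587/162=-310/81
back: M1=1/4−3/8·-310/81=91/54
M: M0=0, M1=91/54, M2=-310/81, M3=587/162, M4=0
seg 0: a=-4, c=M0/2=0, d=(M1−M0)/(6·1)=91/324, b=Δ0−h0·(2M0+M1)/6=557/324
seg 1: a=-2, c=M1/2=91/108, d=(M2−M1)/(6·3)=-893/2916, b=Δ1−h1·(2M1+M2)/6=415/162
seg 2: a=5, c=M2/2=-155/81, d=(M3−M2)/(6·3)=1207/2916, b=Δ2−h2·(2M2+M3)/6=-211/324
seg 3: a=-3, c=M3/2=587/324, d=(M4−M3)/(6·3)=-587/2916, b=Δ3−h3·(2M3+M4)/6=-155/162
t_q=13/4 → seg 1, τ=9/4; S=-2+415/162·τ+91/108·τ²+-893/2916·τ³=10463/2304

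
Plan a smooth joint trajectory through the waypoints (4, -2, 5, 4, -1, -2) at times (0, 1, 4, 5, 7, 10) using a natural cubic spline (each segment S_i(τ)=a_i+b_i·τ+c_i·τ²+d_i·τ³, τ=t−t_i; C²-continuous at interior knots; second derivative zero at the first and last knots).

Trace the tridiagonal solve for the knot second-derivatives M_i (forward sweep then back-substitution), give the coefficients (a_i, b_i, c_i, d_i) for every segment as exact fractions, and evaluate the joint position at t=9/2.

Δ: Δ0=-6, Δ1=7/3, Δ2=-1, Δ3=-5/2, Δ4=-1/3
row 1: diag=8, rhs=50; c'=3/8, d'=25/4
row 2: denom=8−3·3/8=55/8; d'=(-20−3·25/4)/(55/8)=-62/11
row 3: denom=6−1·8/55=322/55; d'=(-9−1·-62/11)/(322/55)=-185/322
row 4: denom=10−2·55/161=1500/161; d'=(13−2·-185/322)/(1500/161)=1139/750
back: M4=1139/750
back: M3=-185/322−55/161·1139/750=-82/75
back: M2=-62/11−8/55·-82/75=-2054/375
back: M1=25/4−3/8·-2054/375=1038/125
M: M0=0, M1=1038/125, M2=-2054/375, M3=-82/75, M4=1139/750, M5=0
seg 0: a=4, c=M0/2=0, d=(M1−M0)/(6·1)=173/125, b=Δ0−h0·(2M0+M1)/6=-923/125
seg 1: a=-2, c=M1/2=519/125, d=(M2−M1)/(6·3)=-2584/3375, b=Δ1−h1·(2M1+M2)/6=-404/125
seg 2: a=5, c=M2/2=-1027/375, d=(M3−M2)/(6·1)=274/375, b=Δ2−h2·(2M2+M3)/6=126/125
seg 3: a=4, c=M3/2=-41/75, d=(M4−M3)/(6·2)=653/3000, b=Δ3−h3·(2M3+M4)/6=-854/375
seg 4: a=-1, c=M4/2=1139/1500, d=(M5−M4)/(6·3)=-1139/13500, b=Δ4−h4·(2M4+M5)/6=-463/250
t_q=9/2 → seg 2, τ=1/2; S=5+126/125·τ+-1027/375·τ²+274/375·τ³=3683/750

  seg 0: a=4 b=-923/125 c=0 d=173/125
  seg 1: a=-2 b=-404/125 c=519/125 d=-2584/3375
  seg 2: a=5 b=126/125 c=-1027/375 d=274/375
  seg 3: a=4 b=-854/375 c=-41/75 d=653/3000
  seg 4: a=-1 b=-463/250 c=1139/1500 d=-1139/13500
S(9/2) = 3683/750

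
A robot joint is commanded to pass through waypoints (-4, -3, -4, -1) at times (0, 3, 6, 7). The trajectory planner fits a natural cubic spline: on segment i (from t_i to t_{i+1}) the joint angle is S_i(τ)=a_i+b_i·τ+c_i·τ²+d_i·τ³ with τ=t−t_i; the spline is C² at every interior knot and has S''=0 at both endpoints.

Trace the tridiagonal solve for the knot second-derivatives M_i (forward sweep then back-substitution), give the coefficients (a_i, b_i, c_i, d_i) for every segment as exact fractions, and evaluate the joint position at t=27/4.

  seg 0: a=-4 b=25/29 c=0 d=-46/783
  seg 1: a=-3 b=-21/29 c=-46/87 d=172/783
  seg 2: a=-4 b=59/29 c=42/29 d=-14/29
S(27/4) = -1729/928

Δ: Δ0=1/3, Δ1=-1/3, Δ2=3
row 1: diag=12, rhs=-4; c'=1/4, d'=-1/3
row 2: denom=8−3·1/4=29/4; d'=(20−3·-1/3)/(29/4)=84/29
back: M2=84/29
back: M1=-1/3−1/4·84/29=-92/87
M: M0=0, M1=-92/87, M2=84/29, M3=0
seg 0: a=-4, c=M0/2=0, d=(M1−M0)/(6·3)=-46/783, b=Δ0−h0·(2M0+M1)/6=25/29
seg 1: a=-3, c=M1/2=-46/87, d=(M2−M1)/(6·3)=172/783, b=Δ1−h1·(2M1+M2)/6=-21/29
seg 2: a=-4, c=M2/2=42/29, d=(M3−M2)/(6·1)=-14/29, b=Δ2−h2·(2M2+M3)/6=59/29
t_q=27/4 → seg 2, τ=3/4; S=-4+59/29·τ+42/29·τ²+-14/29·τ³=-1729/928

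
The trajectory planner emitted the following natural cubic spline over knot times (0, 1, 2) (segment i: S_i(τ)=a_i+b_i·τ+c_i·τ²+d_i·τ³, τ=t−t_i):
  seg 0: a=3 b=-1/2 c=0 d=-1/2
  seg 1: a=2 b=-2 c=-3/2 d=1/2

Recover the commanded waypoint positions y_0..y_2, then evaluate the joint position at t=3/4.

y_0=3 y_1=2 y_2=-1
S(3/4) = 309/128

y_0 = S_0(0) = a_0 = 3
y_1 = S_1(0) = a_1 = 2
y_2 = S_1(1) = -1
t_q=3/4 is in segment 0 (τ=3/4); S_0(τ)=309/128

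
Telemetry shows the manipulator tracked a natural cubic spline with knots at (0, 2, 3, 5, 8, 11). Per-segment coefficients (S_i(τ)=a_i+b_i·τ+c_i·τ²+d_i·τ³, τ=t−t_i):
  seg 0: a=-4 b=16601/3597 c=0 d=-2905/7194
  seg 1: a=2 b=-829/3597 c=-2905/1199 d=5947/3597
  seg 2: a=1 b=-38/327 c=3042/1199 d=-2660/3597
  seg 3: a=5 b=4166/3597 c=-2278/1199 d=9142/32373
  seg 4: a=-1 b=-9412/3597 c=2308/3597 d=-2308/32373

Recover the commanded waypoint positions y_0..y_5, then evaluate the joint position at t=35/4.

y_0=-4 y_1=2 y_2=1 y_3=5 y_4=-1 y_5=-5
S(35/4) = -50485/19184

y_0 = S_0(0) = a_0 = -4
y_1 = S_1(0) = a_1 = 2
y_2 = S_2(0) = a_2 = 1
y_3 = S_3(0) = a_3 = 5
y_4 = S_4(0) = a_4 = -1
y_5 = S_4(3) = -5
t_q=35/4 is in segment 4 (τ=3/4); S_4(τ)=-50485/19184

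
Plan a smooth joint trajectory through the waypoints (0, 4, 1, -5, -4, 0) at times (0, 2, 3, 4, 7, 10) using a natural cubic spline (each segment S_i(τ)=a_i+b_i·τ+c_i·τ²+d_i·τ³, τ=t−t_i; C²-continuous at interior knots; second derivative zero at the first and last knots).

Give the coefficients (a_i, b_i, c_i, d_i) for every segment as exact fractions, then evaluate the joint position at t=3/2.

  seg 0: a=0 b=6550/1929 c=0 d=-673/1929
  seg 1: a=4 b=-1526/1929 c=-1346/643 d=-223/1929
  seg 2: a=1 b=-10271/1929 c=-1569/643 d=3404/1929
  seg 3: a=-5 b=-9473/1929 c=1835/643 d=-237/643
  seg 4: a=-4 b=4360/1929 c=-298/643 d=298/5787
S(3/2) = 20143/5144

Δ: Δ0=2, Δ1=-3, Δ2=-6, Δ3=1/3, Δ4=4/3
row 1: diag=6, rhs=-30; c'=1/6, d'=-5
row 2: denom=4−1·1/6=23/6; d'=(-18−1·-5)/(23/6)=-78/23
row 3: denom=8−1·6/23=178/23; d'=(38−1·-78/23)/(178/23)=476/89
row 4: denom=12−3·69/178=1929/178; d'=(6−3·476/89)/(1929/178)=-596/643
back: M4=-596/643
back: M3=476/89−69/178·-596/643=3670/643
back: M2=-78/23−6/23·3670/643=-3138/643
back: M1=-5−1/6·-3138/643=-2692/643
M: M0=0, M1=-2692/643, M2=-3138/643, M3=3670/643, M4=-596/643, M5=0
seg 0: a=0, c=M0/2=0, d=(M1−M0)/(6·2)=-673/1929, b=Δ0−h0·(2M0+M1)/6=6550/1929
seg 1: a=4, c=M1/2=-1346/643, d=(M2−M1)/(6·1)=-223/1929, b=Δ1−h1·(2M1+M2)/6=-1526/1929
seg 2: a=1, c=M2/2=-1569/643, d=(M3−M2)/(6·1)=3404/1929, b=Δ2−h2·(2M2+M3)/6=-10271/1929
seg 3: a=-5, c=M3/2=1835/643, d=(M4−M3)/(6·3)=-237/643, b=Δ3−h3·(2M3+M4)/6=-9473/1929
seg 4: a=-4, c=M4/2=-298/643, d=(M5−M4)/(6·3)=298/5787, b=Δ4−h4·(2M4+M5)/6=4360/1929
t_q=3/2 → seg 0, τ=3/2; S=0+6550/1929·τ+0·τ²+-673/1929·τ³=20143/5144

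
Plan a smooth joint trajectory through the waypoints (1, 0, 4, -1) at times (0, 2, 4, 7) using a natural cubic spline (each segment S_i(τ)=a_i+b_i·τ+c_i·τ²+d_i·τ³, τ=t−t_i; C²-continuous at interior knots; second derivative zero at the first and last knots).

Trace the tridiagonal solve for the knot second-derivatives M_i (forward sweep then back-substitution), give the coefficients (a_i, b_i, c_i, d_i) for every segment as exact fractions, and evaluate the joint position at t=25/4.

  seg 0: a=1 b=-77/57 c=0 d=97/456
  seg 1: a=0 b=137/114 c=97/76 d=-25/57
  seg 2: a=4 b=119/114 c=-103/76 d=103/684
S(25/4) = 5851/4864

Δ: Δ0=-1/2, Δ1=2, Δ2=-5/3
row 1: diag=8, rhs=15; c'=1/4, d'=15/8
row 2: denom=10−2·1/4=19/2; d'=(-22−2·15/8)/(19/2)=-103/38
back: M2=-103/38
back: M1=15/8−1/4·-103/38=97/38
M: M0=0, M1=97/38, M2=-103/38, M3=0
seg 0: a=1, c=M0/2=0, d=(M1−M0)/(6·2)=97/456, b=Δ0−h0·(2M0+M1)/6=-77/57
seg 1: a=0, c=M1/2=97/76, d=(M2−M1)/(6·2)=-25/57, b=Δ1−h1·(2M1+M2)/6=137/114
seg 2: a=4, c=M2/2=-103/76, d=(M3−M2)/(6·3)=103/684, b=Δ2−h2·(2M2+M3)/6=119/114
t_q=25/4 → seg 2, τ=9/4; S=4+119/114·τ+-103/76·τ²+103/684·τ³=5851/4864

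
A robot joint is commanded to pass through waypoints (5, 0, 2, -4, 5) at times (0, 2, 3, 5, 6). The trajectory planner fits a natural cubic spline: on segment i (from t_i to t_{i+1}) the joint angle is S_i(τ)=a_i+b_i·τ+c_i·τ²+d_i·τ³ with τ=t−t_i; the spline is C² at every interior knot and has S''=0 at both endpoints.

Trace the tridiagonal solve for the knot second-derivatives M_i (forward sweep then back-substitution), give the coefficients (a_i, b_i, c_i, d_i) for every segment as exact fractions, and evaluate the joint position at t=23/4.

  seg 0: a=5 b=-287/62 c=0 d=33/62
  seg 1: a=0 b=109/62 c=99/31 d=-183/62
  seg 2: a=2 b=-22/31 c=-351/62 d=70/31
  seg 3: a=-4 b=116/31 c=489/62 d=-163/62
S(23/4) = 8467/3968

Δ: Δ0=-5/2, Δ1=2, Δ2=-3, Δ3=9
row 1: diag=6, rhs=27; c'=1/6, d'=9/2
row 2: denom=6−1·1/6=35/6; d'=(-30−1·9/2)/(35/6)=-207/35
row 3: denom=6−2·12/35=186/35; d'=(72−2·-207/35)/(186/35)=489/31
back: M3=489/31
back: M2=-207/35−12/35·489/31=-351/31
back: M1=9/2−1/6·-351/31=198/31
M: M0=0, M1=198/31, M2=-351/31, M3=489/31, M4=0
seg 0: a=5, c=M0/2=0, d=(M1−M0)/(6·2)=33/62, b=Δ0−h0·(2M0+M1)/6=-287/62
seg 1: a=0, c=M1/2=99/31, d=(M2−M1)/(6·1)=-183/62, b=Δ1−h1·(2M1+M2)/6=109/62
seg 2: a=2, c=M2/2=-351/62, d=(M3−M2)/(6·2)=70/31, b=Δ2−h2·(2M2+M3)/6=-22/31
seg 3: a=-4, c=M3/2=489/62, d=(M4−M3)/(6·1)=-163/62, b=Δ3−h3·(2M3+M4)/6=116/31
t_q=23/4 → seg 3, τ=3/4; S=-4+116/31·τ+489/62·τ²+-163/62·τ³=8467/3968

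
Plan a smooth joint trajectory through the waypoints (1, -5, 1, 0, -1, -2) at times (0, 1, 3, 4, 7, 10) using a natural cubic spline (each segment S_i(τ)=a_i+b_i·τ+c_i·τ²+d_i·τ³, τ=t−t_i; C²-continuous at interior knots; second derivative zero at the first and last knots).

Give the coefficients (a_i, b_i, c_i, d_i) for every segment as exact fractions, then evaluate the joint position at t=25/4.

  seg 0: a=1 b=-10787/1356 c=0 d=2651/1356
  seg 1: a=-5 b=-1417/678 c=2651/452 d=-2251/1356
  seg 2: a=1 b=983/678 c=-1851/452 d=2231/1356
  seg 3: a=0 b=-2447/1356 c=95/113 d=-475/4068
  seg 4: a=-1 b=59/678 c=-95/452 d=95/4068
S(25/4) = -32811/28928

Δ: Δ0=-6, Δ1=3, Δ2=-1, Δ3=-1/3, Δ4=-1/3
row 1: diag=6, rhs=54; c'=1/3, d'=9
row 2: denom=6−2·1/3=16/3; d'=(-24−2·9)/(16/3)=-63/8
row 3: denom=8−1·3/16=125/16; d'=(4−1·-63/8)/(125/16)=38/25
row 4: denom=12−3·48/125=1356/125; d'=(0−3·38/25)/(1356/125)=-95/226
back: M4=-95/226
back: M3=38/25−48/125·-95/226=190/113
back: M2=-63/8−3/16·190/113=-1851/226
back: M1=9−1/3·-1851/226=2651/226
M: M0=0, M1=2651/226, M2=-1851/226, M3=190/113, M4=-95/226, M5=0
seg 0: a=1, c=M0/2=0, d=(M1−M0)/(6·1)=2651/1356, b=Δ0−h0·(2M0+M1)/6=-10787/1356
seg 1: a=-5, c=M1/2=2651/452, d=(M2−M1)/(6·2)=-2251/1356, b=Δ1−h1·(2M1+M2)/6=-1417/678
seg 2: a=1, c=M2/2=-1851/452, d=(M3−M2)/(6·1)=2231/1356, b=Δ2−h2·(2M2+M3)/6=983/678
seg 3: a=0, c=M3/2=95/113, d=(M4−M3)/(6·3)=-475/4068, b=Δ3−h3·(2M3+M4)/6=-2447/1356
seg 4: a=-1, c=M4/2=-95/452, d=(M5−M4)/(6·3)=95/4068, b=Δ4−h4·(2M4+M5)/6=59/678
t_q=25/4 → seg 3, τ=9/4; S=0+-2447/1356·τ+95/113·τ²+-475/4068·τ³=-32811/28928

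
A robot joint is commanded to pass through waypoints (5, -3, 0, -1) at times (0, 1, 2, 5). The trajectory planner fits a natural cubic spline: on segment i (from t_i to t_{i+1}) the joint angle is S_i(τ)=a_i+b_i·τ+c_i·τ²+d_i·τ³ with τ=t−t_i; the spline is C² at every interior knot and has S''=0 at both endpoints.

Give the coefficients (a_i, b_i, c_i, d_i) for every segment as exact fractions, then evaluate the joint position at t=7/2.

  seg 0: a=5 b=-1018/93 c=0 d=274/93
  seg 1: a=-3 b=-196/93 c=274/31 d=-347/93
  seg 2: a=0 b=407/93 c=-73/31 d=73/279
S(7/2) = 533/248

Δ: Δ0=-8, Δ1=3, Δ2=-1/3
row 1: diag=4, rhs=66; c'=1/4, d'=33/2
row 2: denom=8−1·1/4=31/4; d'=(-20−1·33/2)/(31/4)=-146/31
back: M2=-146/31
back: M1=33/2−1/4·-146/31=548/31
M: M0=0, M1=548/31, M2=-146/31, M3=0
seg 0: a=5, c=M0/2=0, d=(M1−M0)/(6·1)=274/93, b=Δ0−h0·(2M0+M1)/6=-1018/93
seg 1: a=-3, c=M1/2=274/31, d=(M2−M1)/(6·1)=-347/93, b=Δ1−h1·(2M1+M2)/6=-196/93
seg 2: a=0, c=M2/2=-73/31, d=(M3−M2)/(6·3)=73/279, b=Δ2−h2·(2M2+M3)/6=407/93
t_q=7/2 → seg 2, τ=3/2; S=0+407/93·τ+-73/31·τ²+73/279·τ³=533/248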